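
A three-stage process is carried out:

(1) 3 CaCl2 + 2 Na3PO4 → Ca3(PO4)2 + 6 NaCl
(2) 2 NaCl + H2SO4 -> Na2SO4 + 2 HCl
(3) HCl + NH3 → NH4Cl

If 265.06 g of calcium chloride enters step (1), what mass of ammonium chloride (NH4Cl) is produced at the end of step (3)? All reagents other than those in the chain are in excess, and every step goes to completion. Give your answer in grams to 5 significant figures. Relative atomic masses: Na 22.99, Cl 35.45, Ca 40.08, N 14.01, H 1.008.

255.52 g

M(CaCl2) = 40.08 + 2(35.45) = 110.98 g/mol.
M(NH4Cl) = 14.01 + 4(1.008) + 35.45 = 53.492 g/mol.
n(CaCl2) = 265.06 / 110.98 = 2.38836 mol.
Reaction (1): CaCl2→NaCl ratio 3:6 ⇒ n(NaCl) = 4.77672 mol.
Reaction (2): NaCl→HCl ratio 2:2 ⇒ n(HCl) = 4.77672 mol.
Reaction (3): HCl→NH4Cl ratio 1:1 ⇒ n(NH4Cl) = 4.77672 mol.
Mass of NH4Cl = 4.77672 × 53.492 = 255.516 g.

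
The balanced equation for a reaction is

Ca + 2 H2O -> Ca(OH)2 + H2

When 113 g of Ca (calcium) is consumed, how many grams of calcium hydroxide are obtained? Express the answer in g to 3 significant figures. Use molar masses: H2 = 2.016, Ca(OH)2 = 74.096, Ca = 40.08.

n(Ca) = 113.0 g / 40.08 g/mol = 2.819 mol.
From the equation the Ca:Ca(OH)2 mole ratio is 1:1, so n(Ca(OH)2) = 2.819 × 1/1 = 2.819 mol.
Mass of Ca(OH)2 = 2.819 mol × 74.096 g/mol = 208.9 g.

209 g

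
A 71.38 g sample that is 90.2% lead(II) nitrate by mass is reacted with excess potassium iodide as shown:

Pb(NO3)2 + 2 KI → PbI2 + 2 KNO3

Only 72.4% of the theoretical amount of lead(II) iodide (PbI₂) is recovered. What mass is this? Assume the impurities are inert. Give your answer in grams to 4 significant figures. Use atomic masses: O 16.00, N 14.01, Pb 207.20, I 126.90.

Pure Pb(NO3)2 available = 71.38 g × 0.902 = 64.385 g.
M(Pb(NO3)2) = 207.20 + 2(14.01) + 6(16.00) = 331.22 g/mol.
M(PbI2) = 207.20 + 2(126.90) = 461.00 g/mol.
n(Pb(NO3)2) = 64.385 g / 331.22 g/mol = 0.19439 mol.
From the equation the Pb(NO3)2:PbI2 mole ratio is 1:1, so n(PbI2) = 0.19439 × 1/1 = 0.19439 mol.
Mass of PbI2 = 0.19439 mol × 461.00 g/mol = 89.612 g.
Actual mass collected = 89.612 g × 0.724 = 64.879 g.

64.88 g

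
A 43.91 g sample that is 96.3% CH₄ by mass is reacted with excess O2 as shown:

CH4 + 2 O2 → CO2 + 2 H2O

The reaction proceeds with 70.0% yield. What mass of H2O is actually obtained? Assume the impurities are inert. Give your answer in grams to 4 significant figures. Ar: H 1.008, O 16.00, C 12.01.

66.48 g

Pure CH4 available = 43.91 g × 0.963 = 42.285 g.
M(CH4) = 12.01 + 4(1.008) = 16.042 g/mol.
M(H2O) = 2(1.008) + 16.00 = 18.016 g/mol.
n(CH4) = 42.285 g / 16.042 g/mol = 2.6359 mol.
From the equation the CH4:H2O mole ratio is 1:2, so n(H2O) = 2.6359 × 2/1 = 5.2718 mol.
Mass of H2O = 5.2718 mol × 18.016 g/mol = 94.977 g.
Actual mass collected = 94.977 g × 0.700 = 66.484 g.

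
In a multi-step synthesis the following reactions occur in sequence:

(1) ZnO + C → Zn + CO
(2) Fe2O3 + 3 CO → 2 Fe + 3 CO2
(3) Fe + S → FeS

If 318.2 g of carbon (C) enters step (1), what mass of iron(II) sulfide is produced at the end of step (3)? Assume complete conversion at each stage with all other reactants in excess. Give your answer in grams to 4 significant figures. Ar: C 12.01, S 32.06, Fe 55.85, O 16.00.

M(C) = 12.01 g/mol.
M(FeS) = 55.85 + 32.06 = 87.91 g/mol.
n(C) = 318.2 / 12.01 = 26.495 mol.
Reaction (1): C→CO ratio 1:1 ⇒ n(CO) = 26.495 mol.
Reaction (2): CO→Fe ratio 3:2 ⇒ n(Fe) = 17.663 mol.
Reaction (3): Fe→FeS ratio 1:1 ⇒ n(FeS) = 17.663 mol.
Mass of FeS = 17.663 × 87.91 = 1552.8 g.

1553 g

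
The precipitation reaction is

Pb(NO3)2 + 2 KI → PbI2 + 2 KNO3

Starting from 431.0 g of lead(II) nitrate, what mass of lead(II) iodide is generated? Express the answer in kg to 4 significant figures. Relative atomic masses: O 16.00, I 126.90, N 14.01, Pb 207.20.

M(Pb(NO3)2) = 207.20 + 2(14.01) + 6(16.00) = 331.22 g/mol.
M(PbI2) = 207.20 + 2(126.90) = 461.00 g/mol.
n(Pb(NO3)2) = 431.00 g / 331.22 g/mol = 1.3012 mol.
From the equation the Pb(NO3)2:PbI2 mole ratio is 1:1, so n(PbI2) = 1.3012 × 1/1 = 1.3012 mol.
Mass of PbI2 = 1.3012 mol × 461.00 g/mol = 599.88 g.
Converting to kg: 599.88 g = 0.5999 kg.

0.5999 kg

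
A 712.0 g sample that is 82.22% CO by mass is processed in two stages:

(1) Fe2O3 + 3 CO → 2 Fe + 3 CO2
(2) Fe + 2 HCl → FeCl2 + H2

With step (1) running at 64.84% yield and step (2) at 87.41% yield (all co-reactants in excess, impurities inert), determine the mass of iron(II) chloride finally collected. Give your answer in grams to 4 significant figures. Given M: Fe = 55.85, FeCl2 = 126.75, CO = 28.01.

1001 g

Pure CO = 712.0 × 0.8222 = 585.41 g.
n(CO) = 585.41 / 28.01 = 20.900 mol.
Step 1 (CO:Fe = 3:2): theoretical n(Fe) = 13.933 mol; at 64.84% yield, n(Fe) = 9.0343 mol.
Step 2 (Fe:FeCl2 = 1:1): theoretical n(FeCl2) = 9.0343 mol, so theoretical mass = 9.0343 × 126.75 = 1145.1 g.
At 87.41% yield, actual mass of FeCl2 = 1145.1 × 0.8741 = 1000.9 g.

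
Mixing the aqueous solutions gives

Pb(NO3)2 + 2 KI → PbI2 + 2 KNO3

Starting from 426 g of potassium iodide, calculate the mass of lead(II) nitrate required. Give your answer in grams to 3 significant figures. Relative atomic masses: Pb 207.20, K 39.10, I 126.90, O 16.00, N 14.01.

M(KI) = 39.10 + 126.90 = 166.00 g/mol.
M(Pb(NO3)2) = 207.20 + 2(14.01) + 6(16.00) = 331.22 g/mol.
n(KI) = 426.0 g / 166.00 g/mol = 2.566 mol.
From the equation the KI:Pb(NO3)2 mole ratio is 2:1, so n(Pb(NO3)2) = 2.566 × 1/2 = 1.283 mol.
Mass of Pb(NO3)2 = 1.283 mol × 331.22 g/mol = 425.0 g.

425 g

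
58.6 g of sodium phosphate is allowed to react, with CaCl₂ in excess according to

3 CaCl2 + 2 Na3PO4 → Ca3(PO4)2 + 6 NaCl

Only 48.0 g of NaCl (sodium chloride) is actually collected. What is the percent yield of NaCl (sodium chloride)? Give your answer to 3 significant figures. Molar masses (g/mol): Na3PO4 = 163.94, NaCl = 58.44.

76.6 %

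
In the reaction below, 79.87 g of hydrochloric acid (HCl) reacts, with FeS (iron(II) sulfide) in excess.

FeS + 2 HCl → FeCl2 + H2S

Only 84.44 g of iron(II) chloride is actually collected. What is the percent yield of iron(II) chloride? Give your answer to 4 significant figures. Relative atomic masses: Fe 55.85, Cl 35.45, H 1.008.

60.82 %

M(HCl) = 1.008 + 35.45 = 36.458 g/mol.
M(FeCl2) = 55.85 + 2(35.45) = 126.75 g/mol.
n(HCl) = 79.870 g / 36.458 g/mol = 2.1907 mol.
From the equation the HCl:FeCl2 mole ratio is 2:1, so n(FeCl2) = 2.1907 × 1/2 = 1.0954 mol.
Mass of FeCl2 = 1.0954 mol × 126.75 g/mol = 138.84 g.
This is the theoretical yield. Percent yield = 84.44 g / 138.84 g × 100% = 60.819%.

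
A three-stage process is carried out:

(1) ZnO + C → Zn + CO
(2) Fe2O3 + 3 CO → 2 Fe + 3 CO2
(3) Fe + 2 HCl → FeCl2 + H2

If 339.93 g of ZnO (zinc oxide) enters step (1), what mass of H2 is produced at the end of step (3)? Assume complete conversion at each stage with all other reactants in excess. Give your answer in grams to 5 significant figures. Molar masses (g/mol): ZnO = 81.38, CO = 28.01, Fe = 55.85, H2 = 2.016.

n(ZnO) = 339.93 / 81.38 = 4.17707 mol.
Reaction (1): ZnO→CO ratio 1:1 ⇒ n(CO) = 4.17707 mol.
Reaction (2): CO→Fe ratio 3:2 ⇒ n(Fe) = 2.78471 mol.
Reaction (3): Fe→H2 ratio 1:1 ⇒ n(H2) = 2.78471 mol.
Mass of H2 = 2.78471 × 2.016 = 5.61398 g.

5.6140 g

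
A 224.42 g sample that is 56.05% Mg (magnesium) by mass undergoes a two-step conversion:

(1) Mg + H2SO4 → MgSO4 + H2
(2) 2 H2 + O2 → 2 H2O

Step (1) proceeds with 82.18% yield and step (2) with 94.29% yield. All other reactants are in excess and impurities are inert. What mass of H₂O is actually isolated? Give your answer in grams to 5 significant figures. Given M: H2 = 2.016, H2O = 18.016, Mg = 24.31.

72.234 g

Pure Mg = 224.42 × 0.5605 = 125.787 g.
n(Mg) = 125.787 / 24.31 = 5.17431 mol.
Step 1 (Mg:H2 = 1:1): theoretical n(H2) = 5.17431 mol; at 82.18% yield, n(H2) = 4.25225 mol.
Step 2 (H2:H2O = 2:2): theoretical n(H2O) = 4.25225 mol, so theoretical mass = 4.25225 × 18.016 = 76.6085 g.
At 94.29% yield, actual mass of H2O = 76.6085 × 0.9429 = 72.2341 g.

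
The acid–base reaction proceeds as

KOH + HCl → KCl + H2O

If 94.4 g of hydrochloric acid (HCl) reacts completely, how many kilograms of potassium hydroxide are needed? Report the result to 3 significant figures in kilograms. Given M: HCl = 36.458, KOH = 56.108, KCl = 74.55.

n(HCl) = 94.40 g / 36.458 g/mol = 2.589 mol.
From the equation the HCl:KOH mole ratio is 1:1, so n(KOH) = 2.589 × 1/1 = 2.589 mol.
Mass of KOH = 2.589 mol × 56.108 g/mol = 145.3 g.
Converting to kg: 145.3 g = 0.145 kg.

0.145 kg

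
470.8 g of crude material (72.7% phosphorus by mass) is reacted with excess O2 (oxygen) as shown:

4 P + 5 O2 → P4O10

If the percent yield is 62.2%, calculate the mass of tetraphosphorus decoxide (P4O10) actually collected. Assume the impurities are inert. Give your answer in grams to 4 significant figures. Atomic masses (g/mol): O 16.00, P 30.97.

487.9 g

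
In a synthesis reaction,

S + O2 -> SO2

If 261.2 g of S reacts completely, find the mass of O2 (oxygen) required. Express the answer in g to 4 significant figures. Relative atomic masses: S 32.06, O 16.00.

M(S) = 32.06 g/mol.
M(O2) = 2(16.00) = 32.00 g/mol.
n(S) = 261.20 g / 32.06 g/mol = 8.1472 mol.
From the equation the S:O2 mole ratio is 1:1, so n(O2) = 8.1472 × 1/1 = 8.1472 mol.
Mass of O2 = 8.1472 mol × 32.00 g/mol = 260.71 g.

260.7 g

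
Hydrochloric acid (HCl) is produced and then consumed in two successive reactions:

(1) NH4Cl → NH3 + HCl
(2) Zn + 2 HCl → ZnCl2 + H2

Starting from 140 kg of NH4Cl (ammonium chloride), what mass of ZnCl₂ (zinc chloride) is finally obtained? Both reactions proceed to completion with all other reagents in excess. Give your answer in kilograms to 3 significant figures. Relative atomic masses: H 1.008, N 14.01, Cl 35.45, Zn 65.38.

M(NH4Cl) = 14.01 + 4(1.008) + 35.45 = 53.492 g/mol.
M(ZnCl2) = 65.38 + 2(35.45) = 136.28 g/mol.
140 kg = 140000 g.
n(NH4Cl) = 140000 / 53.492 = 2617 mol.
Step 1 gives a 1:1 ratio of NH4Cl to HCl, so n(HCl) = 2617 mol.
In step 2 the HCl:ZnCl2 ratio is 2:1, so n(ZnCl2) = 1309 mol.
Mass of ZnCl2 = 1309 × 136.28 = 178300 g = 178 kg.

178 kg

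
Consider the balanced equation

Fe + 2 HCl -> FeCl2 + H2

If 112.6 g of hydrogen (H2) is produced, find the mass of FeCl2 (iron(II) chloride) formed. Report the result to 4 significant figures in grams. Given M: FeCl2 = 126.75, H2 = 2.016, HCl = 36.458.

n(H2) = 112.60 g / 2.016 g/mol = 55.853 mol.
From the equation the H2:FeCl2 mole ratio is 1:1, so n(FeCl2) = 55.853 × 1/1 = 55.853 mol.
Mass of FeCl2 = 55.853 mol × 126.75 g/mol = 7079.4 g.

7079 g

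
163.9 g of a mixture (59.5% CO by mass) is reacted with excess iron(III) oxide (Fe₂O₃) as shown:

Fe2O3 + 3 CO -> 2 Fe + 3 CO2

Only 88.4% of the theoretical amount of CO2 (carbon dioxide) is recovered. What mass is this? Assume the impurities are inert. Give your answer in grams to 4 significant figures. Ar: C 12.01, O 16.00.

135.5 g

Pure CO available = 163.9 g × 0.595 = 97.521 g.
M(CO) = 12.01 + 16.00 = 28.01 g/mol.
M(CO2) = 12.01 + 2(16.00) = 44.01 g/mol.
n(CO) = 97.521 g / 28.01 g/mol = 3.4816 mol.
From the equation the CO:CO2 mole ratio is 3:3, so n(CO2) = 3.4816 × 3/3 = 3.4816 mol.
Mass of CO2 = 3.4816 mol × 44.01 g/mol = 153.23 g.
Actual mass collected = 153.23 g × 0.884 = 135.45 g.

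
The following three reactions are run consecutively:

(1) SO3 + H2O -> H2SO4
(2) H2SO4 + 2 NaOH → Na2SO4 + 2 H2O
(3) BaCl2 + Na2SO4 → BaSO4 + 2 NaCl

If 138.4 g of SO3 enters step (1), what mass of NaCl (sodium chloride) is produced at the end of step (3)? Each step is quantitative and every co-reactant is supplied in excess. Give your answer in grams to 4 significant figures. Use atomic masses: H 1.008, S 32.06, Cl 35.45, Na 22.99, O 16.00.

202.1 g

M(SO3) = 32.06 + 3(16.00) = 80.06 g/mol.
M(NaCl) = 22.99 + 35.45 = 58.44 g/mol.
n(SO3) = 138.4 / 80.06 = 1.7287 mol.
Reaction (1): SO3→H2SO4 ratio 1:1 ⇒ n(H2SO4) = 1.7287 mol.
Reaction (2): H2SO4→Na2SO4 ratio 1:1 ⇒ n(Na2SO4) = 1.7287 mol.
Reaction (3): Na2SO4→NaCl ratio 1:2 ⇒ n(NaCl) = 3.4574 mol.
Mass of NaCl = 3.4574 × 58.44 = 202.05 g.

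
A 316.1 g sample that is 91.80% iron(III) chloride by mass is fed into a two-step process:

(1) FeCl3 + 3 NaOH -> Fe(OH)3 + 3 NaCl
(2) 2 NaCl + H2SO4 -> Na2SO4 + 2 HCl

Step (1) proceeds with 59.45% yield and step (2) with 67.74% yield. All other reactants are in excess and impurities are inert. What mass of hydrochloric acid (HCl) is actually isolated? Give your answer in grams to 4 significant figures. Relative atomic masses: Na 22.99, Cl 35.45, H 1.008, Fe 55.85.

Pure FeCl3 = 316.1 × 0.9180 = 290.18 g.
M(FeCl3) = 55.85 + 3(35.45) = 162.20 g/mol.
M(HCl) = 1.008 + 35.45 = 36.458 g/mol.
n(FeCl3) = 290.18 / 162.20 = 1.7890 mol.
Step 1 (FeCl3:NaCl = 1:3): theoretical n(NaCl) = 5.3671 mol; at 59.45% yield, n(NaCl) = 3.1907 mol.
Step 2 (NaCl:HCl = 2:2): theoretical n(HCl) = 3.1907 mol, so theoretical mass = 3.1907 × 36.458 = 116.33 g.
At 67.74% yield, actual mass of HCl = 116.33 × 0.6774 = 78.800 g.

78.80 g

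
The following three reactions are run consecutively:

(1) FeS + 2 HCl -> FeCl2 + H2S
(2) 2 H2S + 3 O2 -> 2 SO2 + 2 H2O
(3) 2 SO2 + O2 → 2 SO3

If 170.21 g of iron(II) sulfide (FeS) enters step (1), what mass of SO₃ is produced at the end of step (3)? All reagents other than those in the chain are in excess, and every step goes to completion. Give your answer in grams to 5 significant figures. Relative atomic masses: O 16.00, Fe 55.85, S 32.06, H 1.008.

155.01 g

M(FeS) = 55.85 + 32.06 = 87.91 g/mol.
M(SO3) = 32.06 + 3(16.00) = 80.06 g/mol.
n(FeS) = 170.21 / 87.91 = 1.93618 mol.
Reaction (1): FeS→H2S ratio 1:1 ⇒ n(H2S) = 1.93618 mol.
Reaction (2): H2S→SO2 ratio 2:2 ⇒ n(SO2) = 1.93618 mol.
Reaction (3): SO2→SO3 ratio 2:2 ⇒ n(SO3) = 1.93618 mol.
Mass of SO3 = 1.93618 × 80.06 = 155.011 g.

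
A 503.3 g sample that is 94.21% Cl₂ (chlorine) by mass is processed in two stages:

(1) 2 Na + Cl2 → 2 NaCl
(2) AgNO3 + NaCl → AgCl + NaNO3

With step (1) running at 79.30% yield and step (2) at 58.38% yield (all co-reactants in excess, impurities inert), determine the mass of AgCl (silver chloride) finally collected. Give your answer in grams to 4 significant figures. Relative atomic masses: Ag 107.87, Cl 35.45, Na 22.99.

887.5 g

Pure Cl2 = 503.3 × 0.9421 = 474.16 g.
M(Cl2) = 2(35.45) = 70.90 g/mol.
M(AgCl) = 107.87 + 35.45 = 143.32 g/mol.
n(Cl2) = 474.16 / 70.90 = 6.6877 mol.
Step 1 (Cl2:NaCl = 1:2): theoretical n(NaCl) = 13.375 mol; at 79.30% yield, n(NaCl) = 10.607 mol.
Step 2 (NaCl:AgCl = 1:1): theoretical n(AgCl) = 10.607 mol, so theoretical mass = 10.607 × 143.32 = 1520.2 g.
At 58.38% yield, actual mass of AgCl = 1520.2 × 0.5838 = 887.47 g.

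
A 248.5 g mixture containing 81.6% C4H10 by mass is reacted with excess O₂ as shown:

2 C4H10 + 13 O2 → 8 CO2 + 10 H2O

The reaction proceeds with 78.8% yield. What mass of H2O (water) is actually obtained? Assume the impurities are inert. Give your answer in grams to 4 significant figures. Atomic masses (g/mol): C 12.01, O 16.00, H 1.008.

247.7 g

Pure C4H10 available = 248.5 g × 0.816 = 202.78 g.
M(C4H10) = 4(12.01) + 10(1.008) = 58.12 g/mol.
M(H2O) = 2(1.008) + 16.00 = 18.016 g/mol.
n(C4H10) = 202.78 g / 58.12 g/mol = 3.4889 mol.
From the equation the C4H10:H2O mole ratio is 2:10, so n(H2O) = 3.4889 × 10/2 = 17.445 mol.
Mass of H2O = 17.445 mol × 18.016 g/mol = 314.28 g.
Actual mass collected = 314.28 g × 0.788 = 247.65 g.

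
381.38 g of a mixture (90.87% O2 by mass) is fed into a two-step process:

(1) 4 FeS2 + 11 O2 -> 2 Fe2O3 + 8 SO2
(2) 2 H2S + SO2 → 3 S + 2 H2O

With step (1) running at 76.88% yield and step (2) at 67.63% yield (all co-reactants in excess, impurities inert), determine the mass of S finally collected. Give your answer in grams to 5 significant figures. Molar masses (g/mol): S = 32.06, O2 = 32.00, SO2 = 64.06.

393.88 g

Pure O2 = 381.38 × 0.9087 = 346.560 g.
n(O2) = 346.560 / 32.00 = 10.8300 mol.
Step 1 (O2:SO2 = 11:8): theoretical n(SO2) = 7.87636 mol; at 76.88% yield, n(SO2) = 6.05535 mol.
Step 2 (SO2:S = 1:3): theoretical n(S) = 18.1660 mol, so theoretical mass = 18.1660 × 32.06 = 582.403 g.
At 67.63% yield, actual mass of S = 582.403 × 0.6763 = 393.879 g.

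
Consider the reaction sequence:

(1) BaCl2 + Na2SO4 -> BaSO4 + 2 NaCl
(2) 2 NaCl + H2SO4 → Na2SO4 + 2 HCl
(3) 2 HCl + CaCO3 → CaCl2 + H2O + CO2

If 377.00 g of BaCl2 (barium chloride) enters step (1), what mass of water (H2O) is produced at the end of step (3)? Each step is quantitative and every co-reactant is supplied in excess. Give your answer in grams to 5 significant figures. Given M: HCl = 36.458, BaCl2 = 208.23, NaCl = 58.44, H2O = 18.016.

32.618 g

n(BaCl2) = 377.00 / 208.23 = 1.81050 mol.
Reaction (1): BaCl2→NaCl ratio 1:2 ⇒ n(NaCl) = 3.62100 mol.
Reaction (2): NaCl→HCl ratio 2:2 ⇒ n(HCl) = 3.62100 mol.
Reaction (3): HCl→H2O ratio 2:1 ⇒ n(H2O) = 1.81050 mol.
Mass of H2O = 1.81050 × 18.016 = 32.6179 g.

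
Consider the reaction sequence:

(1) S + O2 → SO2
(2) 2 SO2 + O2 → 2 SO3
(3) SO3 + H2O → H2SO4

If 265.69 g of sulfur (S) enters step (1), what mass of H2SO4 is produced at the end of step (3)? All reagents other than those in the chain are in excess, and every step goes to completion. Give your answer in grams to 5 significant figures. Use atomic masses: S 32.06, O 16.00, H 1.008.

812.78 g

M(S) = 32.06 g/mol.
M(H2SO4) = 2(1.008) + 32.06 + 4(16.00) = 98.076 g/mol.
n(S) = 265.69 / 32.06 = 8.28727 mol.
Reaction (1): S→SO2 ratio 1:1 ⇒ n(SO2) = 8.28727 mol.
Reaction (2): SO2→SO3 ratio 2:2 ⇒ n(SO3) = 8.28727 mol.
Reaction (3): SO3→H2SO4 ratio 1:1 ⇒ n(H2SO4) = 8.28727 mol.
Mass of H2SO4 = 8.28727 × 98.076 = 812.783 g.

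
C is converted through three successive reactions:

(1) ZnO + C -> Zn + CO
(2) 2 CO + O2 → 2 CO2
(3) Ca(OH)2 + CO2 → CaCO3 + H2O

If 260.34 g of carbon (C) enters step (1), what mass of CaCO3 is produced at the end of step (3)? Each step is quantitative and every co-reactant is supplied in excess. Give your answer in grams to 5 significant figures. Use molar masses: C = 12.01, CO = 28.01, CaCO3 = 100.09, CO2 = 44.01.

2169.6 g

n(C) = 260.34 / 12.01 = 21.6769 mol.
Reaction (1): C→CO ratio 1:1 ⇒ n(CO) = 21.6769 mol.
Reaction (2): CO→CO2 ratio 2:2 ⇒ n(CO2) = 21.6769 mol.
Reaction (3): CO2→CaCO3 ratio 1:1 ⇒ n(CaCO3) = 21.6769 mol.
Mass of CaCO3 = 21.6769 × 100.09 = 2169.64 g.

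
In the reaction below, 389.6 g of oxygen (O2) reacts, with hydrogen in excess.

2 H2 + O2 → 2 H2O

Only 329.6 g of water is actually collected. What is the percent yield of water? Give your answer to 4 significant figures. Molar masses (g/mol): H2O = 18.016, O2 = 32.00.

n(O2) = 389.60 g / 32.00 g/mol = 12.175 mol.
From the equation the O2:H2O mole ratio is 1:2, so n(H2O) = 12.175 × 2/1 = 24.350 mol.
Mass of H2O = 24.350 mol × 18.016 g/mol = 438.69 g.
This is the theoretical yield. Percent yield = 329.6 g / 438.69 g × 100% = 75.133%.

75.13 %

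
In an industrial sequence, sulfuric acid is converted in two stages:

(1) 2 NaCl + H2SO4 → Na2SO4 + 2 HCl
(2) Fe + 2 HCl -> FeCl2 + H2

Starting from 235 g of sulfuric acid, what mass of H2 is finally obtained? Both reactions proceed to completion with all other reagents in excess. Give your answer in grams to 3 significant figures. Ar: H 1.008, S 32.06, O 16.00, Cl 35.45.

M(H2SO4) = 2(1.008) + 32.06 + 4(16.00) = 98.076 g/mol.
M(H2) = 2(1.008) = 2.016 g/mol.
n(H2SO4) = 235.0 / 98.076 = 2.396 mol.
Step 1 gives a 1:2 ratio of H2SO4 to HCl, so n(HCl) = 4.792 mol.
In step 2 the HCl:H2 ratio is 2:1, so n(H2) = 2.396 mol.
Mass of H2 = 2.396 × 2.016 = 4.831 g.

4.83 g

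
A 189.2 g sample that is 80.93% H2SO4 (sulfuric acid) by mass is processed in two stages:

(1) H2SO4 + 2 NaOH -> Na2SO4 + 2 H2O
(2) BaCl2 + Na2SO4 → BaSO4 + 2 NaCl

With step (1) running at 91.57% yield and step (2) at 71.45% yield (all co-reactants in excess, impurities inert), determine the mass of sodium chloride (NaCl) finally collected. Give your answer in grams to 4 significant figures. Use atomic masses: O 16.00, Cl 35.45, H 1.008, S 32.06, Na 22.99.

Pure H2SO4 = 189.2 × 0.8093 = 153.12 g.
M(H2SO4) = 2(1.008) + 32.06 + 4(16.00) = 98.076 g/mol.
M(NaCl) = 22.99 + 35.45 = 58.44 g/mol.
n(H2SO4) = 153.12 / 98.076 = 1.5612 mol.
Step 1 (H2SO4:Na2SO4 = 1:1): theoretical n(Na2SO4) = 1.5612 mol; at 91.57% yield, n(Na2SO4) = 1.4296 mol.
Step 2 (Na2SO4:NaCl = 1:2): theoretical n(NaCl) = 2.8592 mol, so theoretical mass = 2.8592 × 58.44 = 167.09 g.
At 71.45% yield, actual mass of NaCl = 167.09 × 0.7145 = 119.39 g.

119.4 g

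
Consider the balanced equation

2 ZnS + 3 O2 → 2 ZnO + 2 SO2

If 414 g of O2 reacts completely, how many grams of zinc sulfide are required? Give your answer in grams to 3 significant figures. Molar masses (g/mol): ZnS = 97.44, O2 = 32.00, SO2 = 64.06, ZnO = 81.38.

840 g

n(O2) = 414.0 g / 32.00 g/mol = 12.94 mol.
From the equation the O2:ZnS mole ratio is 3:2, so n(ZnS) = 12.94 × 2/3 = 8.625 mol.
Mass of ZnS = 8.625 mol × 97.44 g/mol = 840.4 g.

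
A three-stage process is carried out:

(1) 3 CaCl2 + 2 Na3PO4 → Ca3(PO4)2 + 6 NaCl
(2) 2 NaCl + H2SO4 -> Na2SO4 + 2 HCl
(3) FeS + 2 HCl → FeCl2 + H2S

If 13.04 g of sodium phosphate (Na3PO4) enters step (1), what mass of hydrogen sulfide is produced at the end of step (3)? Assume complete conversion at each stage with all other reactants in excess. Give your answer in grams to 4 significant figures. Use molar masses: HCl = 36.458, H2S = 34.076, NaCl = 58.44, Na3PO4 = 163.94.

4.066 g

n(Na3PO4) = 13.04 / 163.94 = 0.079541 mol.
Reaction (1): Na3PO4→NaCl ratio 2:6 ⇒ n(NaCl) = 0.23862 mol.
Reaction (2): NaCl→HCl ratio 2:2 ⇒ n(HCl) = 0.23862 mol.
Reaction (3): HCl→H2S ratio 2:1 ⇒ n(H2S) = 0.11931 mol.
Mass of H2S = 0.11931 × 34.076 = 4.0657 g.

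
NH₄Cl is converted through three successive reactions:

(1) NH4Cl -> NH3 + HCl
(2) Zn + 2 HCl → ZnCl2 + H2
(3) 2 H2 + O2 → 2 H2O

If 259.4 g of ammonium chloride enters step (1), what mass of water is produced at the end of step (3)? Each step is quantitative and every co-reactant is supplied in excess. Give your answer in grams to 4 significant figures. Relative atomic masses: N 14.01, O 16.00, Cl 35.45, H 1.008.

43.68 g

M(NH4Cl) = 14.01 + 4(1.008) + 35.45 = 53.492 g/mol.
M(H2O) = 2(1.008) + 16.00 = 18.016 g/mol.
n(NH4Cl) = 259.4 / 53.492 = 4.8493 mol.
Reaction (1): NH4Cl→HCl ratio 1:1 ⇒ n(HCl) = 4.8493 mol.
Reaction (2): HCl→H2 ratio 2:1 ⇒ n(H2) = 2.4247 mol.
Reaction (3): H2→H2O ratio 2:2 ⇒ n(H2O) = 2.4247 mol.
Mass of H2O = 2.4247 × 18.016 = 43.683 g.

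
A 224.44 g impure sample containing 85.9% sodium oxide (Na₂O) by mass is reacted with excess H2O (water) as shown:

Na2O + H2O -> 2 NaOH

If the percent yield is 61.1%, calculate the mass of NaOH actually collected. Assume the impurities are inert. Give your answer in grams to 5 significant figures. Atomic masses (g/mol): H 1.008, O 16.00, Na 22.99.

152.04 g

Pure Na2O available = 224.44 g × 0.859 = 192.794 g.
M(Na2O) = 2(22.99) + 16.00 = 61.98 g/mol.
M(NaOH) = 22.99 + 16.00 + 1.008 = 39.998 g/mol.
n(Na2O) = 192.794 g / 61.98 g/mol = 3.11058 mol.
From the equation the Na2O:NaOH mole ratio is 1:2, so n(NaOH) = 3.11058 × 2/1 = 6.22117 mol.
Mass of NaOH = 6.22117 mol × 39.998 g/mol = 248.834 g.
Actual mass collected = 248.834 g × 0.611 = 152.038 g.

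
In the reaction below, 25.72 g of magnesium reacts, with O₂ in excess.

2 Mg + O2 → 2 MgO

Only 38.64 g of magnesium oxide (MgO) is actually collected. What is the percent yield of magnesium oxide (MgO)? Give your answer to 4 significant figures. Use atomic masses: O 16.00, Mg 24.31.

90.60 %

M(Mg) = 24.31 g/mol.
M(MgO) = 24.31 + 16.00 = 40.31 g/mol.
n(Mg) = 25.720 g / 24.31 g/mol = 1.0580 mol.
From the equation the Mg:MgO mole ratio is 2:2, so n(MgO) = 1.0580 × 2/2 = 1.0580 mol.
Mass of MgO = 1.0580 mol × 40.31 g/mol = 42.648 g.
This is the theoretical yield. Percent yield = 38.64 g / 42.648 g × 100% = 90.602%.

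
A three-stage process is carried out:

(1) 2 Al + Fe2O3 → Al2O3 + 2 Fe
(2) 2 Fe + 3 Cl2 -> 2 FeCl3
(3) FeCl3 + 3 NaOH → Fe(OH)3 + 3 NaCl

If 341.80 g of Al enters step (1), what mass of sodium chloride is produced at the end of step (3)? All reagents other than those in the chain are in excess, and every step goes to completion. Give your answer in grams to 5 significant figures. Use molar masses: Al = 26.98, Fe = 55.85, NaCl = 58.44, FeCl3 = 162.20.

n(Al) = 341.80 / 26.98 = 12.6686 mol.
Reaction (1): Al→Fe ratio 2:2 ⇒ n(Fe) = 12.6686 mol.
Reaction (2): Fe→FeCl3 ratio 2:2 ⇒ n(FeCl3) = 12.6686 mol.
Reaction (3): FeCl3→NaCl ratio 1:3 ⇒ n(NaCl) = 38.0059 mol.
Mass of NaCl = 38.0059 × 58.44 = 2221.07 g.

2221.1 g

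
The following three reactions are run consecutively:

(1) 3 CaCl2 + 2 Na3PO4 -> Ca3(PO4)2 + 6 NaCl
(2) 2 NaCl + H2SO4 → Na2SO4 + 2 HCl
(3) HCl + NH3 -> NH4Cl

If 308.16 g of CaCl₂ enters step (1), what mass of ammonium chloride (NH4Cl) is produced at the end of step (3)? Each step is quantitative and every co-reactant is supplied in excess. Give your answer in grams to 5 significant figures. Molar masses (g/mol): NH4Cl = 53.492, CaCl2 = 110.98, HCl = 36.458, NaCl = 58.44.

297.06 g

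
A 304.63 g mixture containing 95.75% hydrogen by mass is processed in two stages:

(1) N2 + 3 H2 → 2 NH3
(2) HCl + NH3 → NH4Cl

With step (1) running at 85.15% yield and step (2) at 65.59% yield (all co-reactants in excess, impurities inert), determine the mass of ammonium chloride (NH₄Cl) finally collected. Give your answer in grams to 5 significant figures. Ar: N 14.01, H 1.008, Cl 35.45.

2881.6 g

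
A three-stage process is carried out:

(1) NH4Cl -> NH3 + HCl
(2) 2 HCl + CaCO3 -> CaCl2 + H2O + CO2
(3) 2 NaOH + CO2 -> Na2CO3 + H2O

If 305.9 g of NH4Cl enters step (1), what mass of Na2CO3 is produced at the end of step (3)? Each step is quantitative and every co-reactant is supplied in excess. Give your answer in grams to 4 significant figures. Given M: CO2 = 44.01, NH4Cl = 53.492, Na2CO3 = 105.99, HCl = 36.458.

303.1 g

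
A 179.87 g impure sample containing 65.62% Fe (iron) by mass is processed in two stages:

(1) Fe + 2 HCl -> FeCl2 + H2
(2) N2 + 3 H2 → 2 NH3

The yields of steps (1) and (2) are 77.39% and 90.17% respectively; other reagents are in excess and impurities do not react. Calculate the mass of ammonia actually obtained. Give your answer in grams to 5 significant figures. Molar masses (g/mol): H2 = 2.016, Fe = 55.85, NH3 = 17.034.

16.747 g

Pure Fe = 179.87 × 0.6562 = 118.031 g.
n(Fe) = 118.031 / 55.85 = 2.11335 mol.
Step 1 (Fe:H2 = 1:1): theoretical n(H2) = 2.11335 mol; at 77.39% yield, n(H2) = 1.63552 mol.
Step 2 (H2:NH3 = 3:2): theoretical n(NH3) = 1.09035 mol, so theoretical mass = 1.09035 × 17.034 = 18.5730 g.
At 90.17% yield, actual mass of NH3 = 18.5730 × 0.9017 = 16.7473 g.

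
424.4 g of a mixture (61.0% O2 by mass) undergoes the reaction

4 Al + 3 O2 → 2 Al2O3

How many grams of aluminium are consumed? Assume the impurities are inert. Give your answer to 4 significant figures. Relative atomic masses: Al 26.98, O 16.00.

Mass of pure O2 = 424.4 g × 0.610 = 258.88 g.
M(O2) = 2(16.00) = 32.00 g/mol.
M(Al) = 26.98 g/mol.
n(O2) = 258.88 g / 32.00 g/mol = 8.0901 mol.
From the equation the O2:Al mole ratio is 3:4, so n(Al) = 8.0901 × 4/3 = 10.787 mol.
Mass of Al = 10.787 mol × 26.98 g/mol = 291.03 g.

291.0 g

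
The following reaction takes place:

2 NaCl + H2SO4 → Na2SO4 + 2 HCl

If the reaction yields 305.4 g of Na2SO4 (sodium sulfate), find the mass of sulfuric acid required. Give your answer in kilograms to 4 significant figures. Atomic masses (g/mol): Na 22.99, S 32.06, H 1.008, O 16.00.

0.2109 kg

M(Na2SO4) = 2(22.99) + 32.06 + 4(16.00) = 142.04 g/mol.
M(H2SO4) = 2(1.008) + 32.06 + 4(16.00) = 98.076 g/mol.
n(Na2SO4) = 305.40 g / 142.04 g/mol = 2.1501 mol.
From the equation the Na2SO4:H2SO4 mole ratio is 1:1, so n(H2SO4) = 2.1501 × 1/1 = 2.1501 mol.
Mass of H2SO4 = 2.1501 mol × 98.076 g/mol = 210.87 g.
Converting to kg: 210.87 g = 0.2109 kg.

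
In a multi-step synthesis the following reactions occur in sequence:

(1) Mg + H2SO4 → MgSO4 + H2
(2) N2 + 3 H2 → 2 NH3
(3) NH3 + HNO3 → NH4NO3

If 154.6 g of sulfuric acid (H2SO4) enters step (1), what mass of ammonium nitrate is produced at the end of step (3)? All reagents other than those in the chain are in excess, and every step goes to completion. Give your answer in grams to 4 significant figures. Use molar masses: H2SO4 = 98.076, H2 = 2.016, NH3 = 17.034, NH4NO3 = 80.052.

84.13 g

n(H2SO4) = 154.6 / 98.076 = 1.5763 mol.
Reaction (1): H2SO4→H2 ratio 1:1 ⇒ n(H2) = 1.5763 mol.
Reaction (2): H2→NH3 ratio 3:2 ⇒ n(NH3) = 1.0509 mol.
Reaction (3): NH3→NH4NO3 ratio 1:1 ⇒ n(NH4NO3) = 1.0509 mol.
Mass of NH4NO3 = 1.0509 × 80.052 = 84.126 g.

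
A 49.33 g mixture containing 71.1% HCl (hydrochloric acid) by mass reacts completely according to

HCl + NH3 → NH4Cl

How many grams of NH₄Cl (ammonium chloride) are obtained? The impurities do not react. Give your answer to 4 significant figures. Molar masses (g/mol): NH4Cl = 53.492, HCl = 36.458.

Mass of pure HCl = 49.33 g × 0.711 = 35.074 g.
n(HCl) = 35.074 g / 36.458 g/mol = 0.96203 mol.
From the equation the HCl:NH4Cl mole ratio is 1:1, so n(NH4Cl) = 0.96203 × 1/1 = 0.96203 mol.
Mass of NH4Cl = 0.96203 mol × 53.492 g/mol = 51.461 g.

51.46 g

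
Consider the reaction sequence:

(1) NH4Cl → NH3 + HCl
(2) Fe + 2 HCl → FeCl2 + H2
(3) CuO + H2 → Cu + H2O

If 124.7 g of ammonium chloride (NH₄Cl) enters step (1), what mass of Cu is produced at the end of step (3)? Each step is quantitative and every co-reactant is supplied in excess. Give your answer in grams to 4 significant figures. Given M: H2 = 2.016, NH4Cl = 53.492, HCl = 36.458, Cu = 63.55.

74.07 g

n(NH4Cl) = 124.7 / 53.492 = 2.3312 mol.
Reaction (1): NH4Cl→HCl ratio 1:1 ⇒ n(HCl) = 2.3312 mol.
Reaction (2): HCl→H2 ratio 2:1 ⇒ n(H2) = 1.1656 mol.
Reaction (3): H2→Cu ratio 1:1 ⇒ n(Cu) = 1.1656 mol.
Mass of Cu = 1.1656 × 63.55 = 74.074 g.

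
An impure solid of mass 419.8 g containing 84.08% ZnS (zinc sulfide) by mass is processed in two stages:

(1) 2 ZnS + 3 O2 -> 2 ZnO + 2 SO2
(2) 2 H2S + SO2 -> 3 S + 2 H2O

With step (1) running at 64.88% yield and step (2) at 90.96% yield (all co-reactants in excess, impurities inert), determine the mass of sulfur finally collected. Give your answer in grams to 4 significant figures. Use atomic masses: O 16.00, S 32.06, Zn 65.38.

Pure ZnS = 419.8 × 0.8408 = 352.97 g.
M(ZnS) = 65.38 + 32.06 = 97.44 g/mol.
M(S) = 32.06 g/mol.
n(ZnS) = 352.97 / 97.44 = 3.6224 mol.
Step 1 (ZnS:SO2 = 2:2): theoretical n(SO2) = 3.6224 mol; at 64.88% yield, n(SO2) = 2.3502 mol.
Step 2 (SO2:S = 1:3): theoretical n(S) = 7.0507 mol, so theoretical mass = 7.0507 × 32.06 = 226.04 g.
At 90.96% yield, actual mass of S = 226.04 × 0.9096 = 205.61 g.

205.6 g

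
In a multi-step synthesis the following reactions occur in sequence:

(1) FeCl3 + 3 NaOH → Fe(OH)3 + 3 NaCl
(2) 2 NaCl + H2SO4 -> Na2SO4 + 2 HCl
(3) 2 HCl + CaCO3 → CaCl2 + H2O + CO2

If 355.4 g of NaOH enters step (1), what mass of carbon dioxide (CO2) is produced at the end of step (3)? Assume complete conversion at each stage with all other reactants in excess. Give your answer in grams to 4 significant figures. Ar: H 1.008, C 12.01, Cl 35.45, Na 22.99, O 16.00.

M(NaOH) = 22.99 + 16.00 + 1.008 = 39.998 g/mol.
M(CO2) = 12.01 + 2(16.00) = 44.01 g/mol.
n(NaOH) = 355.4 / 39.998 = 8.8854 mol.
Reaction (1): NaOH→NaCl ratio 3:3 ⇒ n(NaCl) = 8.8854 mol.
Reaction (2): NaCl→HCl ratio 2:2 ⇒ n(HCl) = 8.8854 mol.
Reaction (3): HCl→CO2 ratio 2:1 ⇒ n(CO2) = 4.4427 mol.
Mass of CO2 = 4.4427 × 44.01 = 195.52 g.

195.5 g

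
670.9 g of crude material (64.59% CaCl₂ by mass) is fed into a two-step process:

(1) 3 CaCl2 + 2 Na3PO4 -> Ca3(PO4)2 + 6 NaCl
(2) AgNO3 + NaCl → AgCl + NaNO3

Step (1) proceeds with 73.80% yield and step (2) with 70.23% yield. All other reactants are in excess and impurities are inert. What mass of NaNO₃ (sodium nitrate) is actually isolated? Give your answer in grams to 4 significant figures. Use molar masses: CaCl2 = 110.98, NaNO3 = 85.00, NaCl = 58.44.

344.0 g

Pure CaCl2 = 670.9 × 0.6459 = 433.33 g.
n(CaCl2) = 433.33 / 110.98 = 3.9046 mol.
Step 1 (CaCl2:NaCl = 3:6): theoretical n(NaCl) = 7.8092 mol; at 73.80% yield, n(NaCl) = 5.7632 mol.
Step 2 (NaCl:NaNO3 = 1:1): theoretical n(NaNO3) = 5.7632 mol, so theoretical mass = 5.7632 × 85.00 = 489.87 g.
At 70.23% yield, actual mass of NaNO3 = 489.87 × 0.7023 = 344.04 g.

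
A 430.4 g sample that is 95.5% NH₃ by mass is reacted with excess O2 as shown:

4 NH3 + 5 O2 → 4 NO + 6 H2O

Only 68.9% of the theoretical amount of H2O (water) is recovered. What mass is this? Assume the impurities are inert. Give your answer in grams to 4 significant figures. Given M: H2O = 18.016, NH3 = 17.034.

Pure NH3 available = 430.4 g × 0.955 = 411.03 g.
n(NH3) = 411.03 g / 17.034 g/mol = 24.130 mol.
From the equation the NH3:H2O mole ratio is 4:6, so n(H2O) = 24.130 × 6/4 = 36.195 mol.
Mass of H2O = 36.195 mol × 18.016 g/mol = 652.09 g.
Actual mass collected = 652.09 g × 0.689 = 449.29 g.

449.3 g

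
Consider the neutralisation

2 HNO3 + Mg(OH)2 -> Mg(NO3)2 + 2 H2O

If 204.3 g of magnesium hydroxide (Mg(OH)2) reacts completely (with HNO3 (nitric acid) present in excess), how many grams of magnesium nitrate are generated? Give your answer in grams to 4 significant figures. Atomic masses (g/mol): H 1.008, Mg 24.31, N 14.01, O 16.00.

519.6 g

M(Mg(OH)2) = 24.31 + 2(16.00) + 2(1.008) = 58.326 g/mol.
M(Mg(NO3)2) = 24.31 + 2(14.01) + 6(16.00) = 148.33 g/mol.
n(Mg(OH)2) = 204.30 g / 58.326 g/mol = 3.5027 mol.
From the equation the Mg(OH)2:Mg(NO3)2 mole ratio is 1:1, so n(Mg(NO3)2) = 3.5027 × 1/1 = 3.5027 mol.
Mass of Mg(NO3)2 = 3.5027 mol × 148.33 g/mol = 519.56 g.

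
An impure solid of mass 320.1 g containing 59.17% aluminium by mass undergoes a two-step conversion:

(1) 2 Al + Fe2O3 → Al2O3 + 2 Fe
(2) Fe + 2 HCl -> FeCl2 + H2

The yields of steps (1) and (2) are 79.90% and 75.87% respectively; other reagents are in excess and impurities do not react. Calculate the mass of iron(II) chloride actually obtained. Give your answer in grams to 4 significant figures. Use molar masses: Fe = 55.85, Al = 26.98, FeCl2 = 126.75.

Pure Al = 320.1 × 0.5917 = 189.40 g.
n(Al) = 189.40 / 26.98 = 7.0201 mol.
Step 1 (Al:Fe = 2:2): theoretical n(Fe) = 7.0201 mol; at 79.90% yield, n(Fe) = 5.6091 mol.
Step 2 (Fe:FeCl2 = 1:1): theoretical n(FeCl2) = 5.6091 mol, so theoretical mass = 5.6091 × 126.75 = 710.95 g.
At 75.87% yield, actual mass of FeCl2 = 710.95 × 0.7587 = 539.40 g.

539.4 g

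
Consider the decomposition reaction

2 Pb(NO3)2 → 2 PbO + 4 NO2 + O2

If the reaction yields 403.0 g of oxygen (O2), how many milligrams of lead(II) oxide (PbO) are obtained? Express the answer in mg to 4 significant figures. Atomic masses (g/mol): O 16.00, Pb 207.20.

M(O2) = 2(16.00) = 32.00 g/mol.
M(PbO) = 207.20 + 16.00 = 223.20 g/mol.
n(O2) = 403.00 g / 32.00 g/mol = 12.594 mol.
From the equation the O2:PbO mole ratio is 1:2, so n(PbO) = 12.594 × 2/1 = 25.188 mol.
Mass of PbO = 25.188 mol × 223.20 g/mol = 5621.8 g.
Converting to mg: 5621.8 g = 5622000 mg.

5622000 mg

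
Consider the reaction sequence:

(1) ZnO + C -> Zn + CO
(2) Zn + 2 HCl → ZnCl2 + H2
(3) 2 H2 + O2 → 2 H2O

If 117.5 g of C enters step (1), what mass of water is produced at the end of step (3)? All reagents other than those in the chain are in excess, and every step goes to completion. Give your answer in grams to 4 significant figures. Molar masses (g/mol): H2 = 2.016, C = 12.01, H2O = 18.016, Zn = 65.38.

n(C) = 117.5 / 12.01 = 9.7835 mol.
Reaction (1): C→Zn ratio 1:1 ⇒ n(Zn) = 9.7835 mol.
Reaction (2): Zn→H2 ratio 1:1 ⇒ n(H2) = 9.7835 mol.
Reaction (3): H2→H2O ratio 2:2 ⇒ n(H2O) = 9.7835 mol.
Mass of H2O = 9.7835 × 18.016 = 176.26 g.

176.3 g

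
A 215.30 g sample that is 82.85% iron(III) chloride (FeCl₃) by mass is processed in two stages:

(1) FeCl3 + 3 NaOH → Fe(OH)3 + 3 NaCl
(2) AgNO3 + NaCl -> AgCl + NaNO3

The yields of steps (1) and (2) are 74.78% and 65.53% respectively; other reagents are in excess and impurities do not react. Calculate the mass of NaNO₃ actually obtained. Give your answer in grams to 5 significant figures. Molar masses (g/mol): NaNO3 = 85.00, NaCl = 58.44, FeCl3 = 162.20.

137.42 g

Pure FeCl3 = 215.30 × 0.8285 = 178.376 g.
n(FeCl3) = 178.376 / 162.20 = 1.09973 mol.
Step 1 (FeCl3:NaCl = 1:3): theoretical n(NaCl) = 3.29919 mol; at 74.78% yield, n(NaCl) = 2.46713 mol.
Step 2 (NaCl:NaNO3 = 1:1): theoretical n(NaNO3) = 2.46713 mol, so theoretical mass = 2.46713 × 85.00 = 209.706 g.
At 65.53% yield, actual mass of NaNO3 = 209.706 × 0.6553 = 137.420 g.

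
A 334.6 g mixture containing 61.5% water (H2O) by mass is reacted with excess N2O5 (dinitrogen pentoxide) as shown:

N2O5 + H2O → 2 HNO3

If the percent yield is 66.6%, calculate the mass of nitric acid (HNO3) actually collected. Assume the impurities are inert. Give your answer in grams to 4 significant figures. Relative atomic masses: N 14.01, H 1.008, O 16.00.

958.8 g

Pure H2O available = 334.6 g × 0.615 = 205.78 g.
M(H2O) = 2(1.008) + 16.00 = 18.016 g/mol.
M(HNO3) = 1.008 + 14.01 + 3(16.00) = 63.018 g/mol.
n(H2O) = 205.78 g / 18.016 g/mol = 11.422 mol.
From the equation the H2O:HNO3 mole ratio is 1:2, so n(HNO3) = 11.422 × 2/1 = 22.844 mol.
Mass of HNO3 = 22.844 mol × 63.018 g/mol = 1439.6 g.
Actual mass collected = 1439.6 g × 0.666 = 958.76 g.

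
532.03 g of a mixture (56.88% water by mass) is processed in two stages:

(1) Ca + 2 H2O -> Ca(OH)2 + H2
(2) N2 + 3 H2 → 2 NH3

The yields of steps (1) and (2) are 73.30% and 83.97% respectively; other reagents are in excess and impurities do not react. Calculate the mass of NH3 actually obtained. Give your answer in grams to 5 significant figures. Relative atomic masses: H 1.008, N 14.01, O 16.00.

58.703 g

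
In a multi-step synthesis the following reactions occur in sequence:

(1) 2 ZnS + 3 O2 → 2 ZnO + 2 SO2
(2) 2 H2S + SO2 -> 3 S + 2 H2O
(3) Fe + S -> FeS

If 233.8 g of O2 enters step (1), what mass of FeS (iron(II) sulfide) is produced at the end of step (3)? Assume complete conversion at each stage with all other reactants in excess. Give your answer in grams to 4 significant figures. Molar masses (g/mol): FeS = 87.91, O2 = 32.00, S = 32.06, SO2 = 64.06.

1285 g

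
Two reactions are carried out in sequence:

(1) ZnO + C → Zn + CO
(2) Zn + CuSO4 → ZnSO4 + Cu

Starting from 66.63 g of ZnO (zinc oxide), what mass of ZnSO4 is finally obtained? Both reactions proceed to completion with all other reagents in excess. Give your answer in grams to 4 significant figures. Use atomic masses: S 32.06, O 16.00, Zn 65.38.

M(ZnO) = 65.38 + 16.00 = 81.38 g/mol.
M(ZnSO4) = 65.38 + 32.06 + 4(16.00) = 161.44 g/mol.
n(ZnO) = 66.630 / 81.38 = 0.81875 mol.
Step 1 gives a 1:1 ratio of ZnO to Zn, so n(Zn) = 0.81875 mol.
In step 2 the Zn:ZnSO4 ratio is 1:1, so n(ZnSO4) = 0.81875 mol.
Mass of ZnSO4 = 0.81875 × 161.44 = 132.18 g.

132.2 g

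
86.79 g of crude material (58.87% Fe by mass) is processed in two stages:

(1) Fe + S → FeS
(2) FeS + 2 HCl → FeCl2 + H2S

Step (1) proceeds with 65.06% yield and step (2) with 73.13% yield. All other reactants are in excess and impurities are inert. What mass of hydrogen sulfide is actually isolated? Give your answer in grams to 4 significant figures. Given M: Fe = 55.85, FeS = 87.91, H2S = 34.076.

14.83 g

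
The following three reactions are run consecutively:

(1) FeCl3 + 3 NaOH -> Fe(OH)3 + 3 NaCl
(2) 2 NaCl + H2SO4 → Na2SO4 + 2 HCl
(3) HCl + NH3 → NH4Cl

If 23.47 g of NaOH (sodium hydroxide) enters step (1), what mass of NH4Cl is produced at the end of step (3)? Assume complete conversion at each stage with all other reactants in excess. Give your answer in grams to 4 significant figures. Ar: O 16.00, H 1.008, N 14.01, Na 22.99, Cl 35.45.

M(NaOH) = 22.99 + 16.00 + 1.008 = 39.998 g/mol.
M(NH4Cl) = 14.01 + 4(1.008) + 35.45 = 53.492 g/mol.
n(NaOH) = 23.47 / 39.998 = 0.58678 mol.
Reaction (1): NaOH→NaCl ratio 3:3 ⇒ n(NaCl) = 0.58678 mol.
Reaction (2): NaCl→HCl ratio 2:2 ⇒ n(HCl) = 0.58678 mol.
Reaction (3): HCl→NH4Cl ratio 1:1 ⇒ n(NH4Cl) = 0.58678 mol.
Mass of NH4Cl = 0.58678 × 53.492 = 31.388 g.

31.39 g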